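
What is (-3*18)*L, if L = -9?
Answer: 486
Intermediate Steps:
(-3*18)*L = -3*18*(-9) = -54*(-9) = 486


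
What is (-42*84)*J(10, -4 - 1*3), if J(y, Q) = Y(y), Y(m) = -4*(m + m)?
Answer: 282240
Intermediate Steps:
Y(m) = -8*m
J(y, Q) = -8*y
(-42*84)*J(10, -4 - 1*3) = (-42*84)*(-8*10) = -3528*(-80) = 282240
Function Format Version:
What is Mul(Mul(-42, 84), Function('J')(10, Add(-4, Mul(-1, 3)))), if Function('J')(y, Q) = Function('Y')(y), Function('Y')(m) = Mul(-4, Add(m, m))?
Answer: 282240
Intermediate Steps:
Function('Y')(m) = Mul(-8, m) (Function('Y')(m) = Mul(-4, Mul(2, m)) = Mul(-8, m))
Function('J')(y, Q) = Mul(-8, y)
Mul(Mul(-42, 84), Function('J')(10, Add(-4, Mul(-1, 3)))) = Mul(Mul(-42, 84), Mul(-8, 10)) = Mul(-3528, -80) = 282240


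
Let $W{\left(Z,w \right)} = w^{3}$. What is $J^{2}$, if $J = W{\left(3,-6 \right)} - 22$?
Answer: $56644$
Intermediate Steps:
$J = -238$ ($J = \left(-6\right)^{3} - 22 = -216 - 22 = -238$)
$J^{2} = \left(-238\right)^{2} = 56644$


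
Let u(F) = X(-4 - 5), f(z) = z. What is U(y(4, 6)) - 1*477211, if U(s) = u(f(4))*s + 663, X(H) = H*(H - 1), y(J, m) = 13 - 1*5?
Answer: -475828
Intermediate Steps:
y(J, m) = 8 (y(J, m) = 13 - 5 = 8)
X(H) = H*(-1 + H)
u(F) = 90 (u(F) = (-4 - 5)*(-1 + (-4 - 5)) = -9*(-1 - 9) = -9*(-10) = 90)
U(s) = 663 + 90*s (U(s) = 90*s + 663 = 663 + 90*s)
U(y(4, 6)) - 1*477211 = (663 + 90*8) - 1*477211 = (663 + 720) - 477211 = 1383 - 477211 = -475828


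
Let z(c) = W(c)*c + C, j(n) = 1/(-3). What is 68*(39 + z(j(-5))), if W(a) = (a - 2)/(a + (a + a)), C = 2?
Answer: 24616/9 ≈ 2735.1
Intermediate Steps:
j(n) = -1/3
W(a) = (-2 + a)/(3*a) (W(a) = (-2 + a)/(a + 2*a) = (-2 + a)/((3*a)) = (-2 + a)*(1/(3*a)) = (-2 + a)/(3*a))
z(c) = 4/3 + c/3 (z(c) = ((-2 + c)/(3*c))*c + 2 = (-2/3 + c/3) + 2 = 4/3 + c/3)
68*(39 + z(j(-5))) = 68*(39 + (4/3 + (1/3)*(-1/3))) = 68*(39 + (4/3 - 1/9)) = 68*(39 + 11/9) = 68*(362/9) = 24616/9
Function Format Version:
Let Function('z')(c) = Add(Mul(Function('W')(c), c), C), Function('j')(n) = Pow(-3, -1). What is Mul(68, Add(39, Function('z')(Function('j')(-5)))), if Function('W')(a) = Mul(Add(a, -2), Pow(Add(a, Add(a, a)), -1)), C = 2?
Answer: Rational(24616, 9) ≈ 2735.1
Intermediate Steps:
Function('j')(n) = Rational(-1, 3)
Function('W')(a) = Mul(Rational(1, 3), Pow(a, -1), Add(-2, a)) (Function('W')(a) = Mul(Add(-2, a), Pow(Add(a, Mul(2, a)), -1)) = Mul(Add(-2, a), Pow(Mul(3, a), -1)) = Mul(Add(-2, a), Mul(Rational(1, 3), Pow(a, -1))) = Mul(Rational(1, 3), Pow(a, -1), Add(-2, a)))
Function('z')(c) = Add(Rational(4, 3), Mul(Rational(1, 3), c)) (Function('z')(c) = Add(Mul(Mul(Rational(1, 3), Pow(c, -1), Add(-2, c)), c), 2) = Add(Add(Rational(-2, 3), Mul(Rational(1, 3), c)), 2) = Add(Rational(4, 3), Mul(Rational(1, 3), c)))
Mul(68, Add(39, Function('z')(Function('j')(-5)))) = Mul(68, Add(39, Add(Rational(4, 3), Mul(Rational(1, 3), Rational(-1, 3))))) = Mul(68, Add(39, Add(Rational(4, 3), Rational(-1, 9)))) = Mul(68, Add(39, Rational(11, 9))) = Mul(68, Rational(362, 9)) = Rational(24616, 9)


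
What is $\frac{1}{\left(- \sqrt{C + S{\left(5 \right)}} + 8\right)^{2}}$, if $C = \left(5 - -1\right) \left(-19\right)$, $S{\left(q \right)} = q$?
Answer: $\frac{1}{\left(8 - i \sqrt{109}\right)^{2}} \approx -0.0015036 + 0.0055814 i$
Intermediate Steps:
$C = -114$ ($C = \left(5 + 1\right) \left(-19\right) = 6 \left(-19\right) = -114$)
$\frac{1}{\left(- \sqrt{C + S{\left(5 \right)}} + 8\right)^{2}} = \frac{1}{\left(- \sqrt{-114 + 5} + 8\right)^{2}} = \frac{1}{\left(- \sqrt{-109} + 8\right)^{2}} = \frac{1}{\left(- i \sqrt{109} + 8\right)^{2}} = \frac{1}{\left(8 - i \sqrt{109}\right)^{2}}$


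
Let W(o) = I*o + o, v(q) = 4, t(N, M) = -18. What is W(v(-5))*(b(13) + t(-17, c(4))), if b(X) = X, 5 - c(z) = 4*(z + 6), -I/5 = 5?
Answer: 480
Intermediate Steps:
I = -25 (I = -5*5 = -25)
c(z) = -19 - 4*z (c(z) = 5 - 4*(z + 6) = 5 - 4*(6 + z) = 5 - (24 + 4*z) = 5 + (-24 - 4*z) = -19 - 4*z)
W(o) = -24*o (W(o) = -25*o + o = -24*o)
W(v(-5))*(b(13) + t(-17, c(4))) = (-24*4)*(13 - 18) = -96*(-5) = 480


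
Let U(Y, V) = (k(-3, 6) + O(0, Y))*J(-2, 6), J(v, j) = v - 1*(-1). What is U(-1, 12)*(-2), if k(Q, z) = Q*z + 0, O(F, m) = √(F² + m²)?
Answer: -34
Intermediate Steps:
J(v, j) = 1 + v (J(v, j) = v + 1 = 1 + v)
k(Q, z) = Q*z
U(Y, V) = 18 - √(Y²) (U(Y, V) = (-3*6 + √(0² + Y²))*(1 - 2) = (-18 + √(0 + Y²))*(-1) = (-18 + √(Y²))*(-1) = 18 - √(Y²))
U(-1, 12)*(-2) = (18 - √((-1)²))*(-2) = (18 - √1)*(-2) = (18 - 1*1)*(-2) = (18 - 1)*(-2) = 17*(-2) = -34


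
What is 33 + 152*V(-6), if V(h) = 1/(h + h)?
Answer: 61/3 ≈ 20.333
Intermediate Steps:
V(h) = 1/(2*h)
33 + 152*V(-6) = 33 + 152*((1/2)/(-6)) = 33 + 152*((1/2)*(-1/6)) = 33 + 152*(-1/12) = 33 - 38/3 = 61/3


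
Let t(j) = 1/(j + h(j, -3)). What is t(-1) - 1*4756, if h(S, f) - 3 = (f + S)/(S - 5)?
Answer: -38045/8 ≈ -4755.6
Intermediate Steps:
h(S, f) = 3 + (S + f)/(-5 + S) (h(S, f) = 3 + (f + S)/(S - 5) = 3 + (S + f)/(-5 + S))
t(j) = 1/(j + (-18 + 4*j)/(-5 + j)) (t(j) = 1/(j + (-15 - 3 + 4*j)/(-5 + j)) = 1/(j + (-18 + 4*j)/(-5 + j)))
t(-1) - 1*4756 = (-5 - 1)/(-18 + (-1)² - 1*(-1)) - 1*4756 = -6/(-18 + 1 + 1) - 4756 = -6/(-16) - 4756 = -1/16*(-6) - 4756 = 3/8 - 4756 = -38045/8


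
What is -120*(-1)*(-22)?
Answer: -2640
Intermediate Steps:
-120*(-1)*(-22) = -30*(-4)*(-22) = 120*(-22) = -2640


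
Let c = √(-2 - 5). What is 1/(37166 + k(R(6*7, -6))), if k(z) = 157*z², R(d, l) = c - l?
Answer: -I/(-41719*I + 1884*√7) ≈ 2.3633e-5 - 2.8236e-6*I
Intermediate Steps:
c = I*√7 (c = √(-7) = I*√7 ≈ 2.6458*I)
R(d, l) = -l + I*√7 (R(d, l) = I*√7 - l = -l + I*√7)
1/(37166 + k(R(6*7, -6))) = 1/(37166 + 157*(-1*(-6) + I*√7)²) = 1/(37166 + 157*(6 + I*√7)²)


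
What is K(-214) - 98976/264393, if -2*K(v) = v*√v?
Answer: -32992/88131 + 107*I*√214 ≈ -0.37435 + 1565.3*I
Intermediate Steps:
K(v) = -v^(3/2)/2 (K(v) = -v*√v/2 = -v^(3/2)/2)
K(-214) - 98976/264393 = -(-107)*I*√214 - 98976/264393 = -(-107)*I*√214 - 98976*1/264393 = 107*I*√214 - 32992/88131 = -32992/88131 + 107*I*√214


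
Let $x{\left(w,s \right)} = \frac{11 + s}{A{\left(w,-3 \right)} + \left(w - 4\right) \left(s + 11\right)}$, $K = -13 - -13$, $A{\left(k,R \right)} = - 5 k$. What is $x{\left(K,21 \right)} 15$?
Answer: $- \frac{15}{4} \approx -3.75$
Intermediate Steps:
$K = 0$ ($K = -13 + 13 = 0$)
$x{\left(w,s \right)} = \frac{11 + s}{- 5 w + \left(-4 + w\right) \left(11 + s\right)}$ ($x{\left(w,s \right)} = \frac{11 + s}{- 5 w + \left(w - 4\right) \left(s + 11\right)} = \frac{11 + s}{- 5 w + \left(-4 + w\right) \left(11 + s\right)}$)
$x{\left(K,21 \right)} 15 = \frac{11 + 21}{-44 - 84 + 6 \cdot 0 + 21 \cdot 0} \cdot 15 = \frac{1}{-44 - 84 + 0 + 0} \cdot 32 \cdot 15 = \frac{1}{-128} \cdot 32 \cdot 15 = \left(- \frac{1}{128}\right) 32 \cdot 15 = \left(- \frac{1}{4}\right) 15 = - \frac{15}{4}$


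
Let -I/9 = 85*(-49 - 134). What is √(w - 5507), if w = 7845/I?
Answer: 2*I*√13324492849/3111 ≈ 74.209*I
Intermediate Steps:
I = 139995 (I = -765*(-49 - 134) = -765*(-183) = -9*(-15555) = 139995)
w = 523/9333 (w = 7845/139995 = 7845*(1/139995) = 523/9333 ≈ 0.056038)
√(w - 5507) = √(523/9333 - 5507) = √(-51396308/9333) = 2*I*√13324492849/3111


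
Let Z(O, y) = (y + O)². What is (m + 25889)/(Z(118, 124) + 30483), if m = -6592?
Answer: 19297/89047 ≈ 0.21671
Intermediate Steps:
Z(O, y) = (O + y)²
(m + 25889)/(Z(118, 124) + 30483) = (-6592 + 25889)/((118 + 124)² + 30483) = 19297/(242² + 30483) = 19297/(58564 + 30483) = 19297/89047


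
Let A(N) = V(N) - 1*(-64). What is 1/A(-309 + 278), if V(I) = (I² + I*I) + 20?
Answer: 1/2006 ≈ 0.00049850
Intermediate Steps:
V(I) = 20 + 2*I² (V(I) = (I² + I²) + 20 = 2*I² + 20 = 20 + 2*I²)
A(N) = 84 + 2*N² (A(N) = (20 + 2*N²) - 1*(-64) = (20 + 2*N²) + 64 = 84 + 2*N²)
1/A(-309 + 278) = 1/(84 + 2*(-309 + 278)²) = 1/(84 + 2*(-31)²) = 1/(84 + 2*961) = 1/(84 + 1922) = 1/2006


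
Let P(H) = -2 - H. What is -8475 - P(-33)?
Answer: -8506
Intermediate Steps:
-8475 - P(-33) = -8475 - (-2 - 1*(-33)) = -8475 - (-2 + 33) = -8475 - 1*31 = -8475 - 31 = -8506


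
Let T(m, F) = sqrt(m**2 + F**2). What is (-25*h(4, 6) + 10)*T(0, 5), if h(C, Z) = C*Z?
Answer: -2950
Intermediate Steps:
T(m, F) = sqrt(F**2 + m**2)
(-25*h(4, 6) + 10)*T(0, 5) = (-100*6 + 10)*sqrt(5**2 + 0**2) = (-25*24 + 10)*sqrt(25 + 0) = (-600 + 10)*sqrt(25) = -590*5 = -2950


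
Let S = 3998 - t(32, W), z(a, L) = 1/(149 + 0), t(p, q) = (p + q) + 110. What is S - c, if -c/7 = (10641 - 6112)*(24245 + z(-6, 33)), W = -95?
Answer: 114527866417/149 ≈ 7.6864e+8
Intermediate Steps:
t(p, q) = 110 + p + q
z(a, L) = 1/149
S = 3951 (S = 3998 - (110 + 32 - 95) = 3998 - 1*47 = 3998 - 47 = 3951)
c = -114527277718/149 (c = -7*(10641 - 6112)*(24245 + 1/149) = -31703*3612506/149 = -7*16361039674/149 = -114527277718/149 ≈ -7.6864e+8)
S - c = 3951 - 1*(-114527277718/149) = 3951 + 114527277718/149 = 114527866417/149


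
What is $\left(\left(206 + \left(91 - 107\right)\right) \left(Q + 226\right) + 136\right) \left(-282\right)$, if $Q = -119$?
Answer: $-5771412$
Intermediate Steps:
$\left(\left(206 + \left(91 - 107\right)\right) \left(Q + 226\right) + 136\right) \left(-282\right) = \left(\left(206 + \left(91 - 107\right)\right) \left(-119 + 226\right) + 136\right) \left(-282\right) = \left(\left(206 + \left(91 - 107\right)\right) 107 + 136\right) \left(-282\right) = \left(\left(206 - 16\right) 107 + 136\right) \left(-282\right) = \left(190 \cdot 107 + 136\right) \left(-282\right) = \left(20330 + 136\right) \left(-282\right) = 20466 \left(-282\right) = -5771412$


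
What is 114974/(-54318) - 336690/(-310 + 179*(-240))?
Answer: 665670122/117516993 ≈ 5.6645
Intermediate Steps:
114974/(-54318) - 336690/(-310 + 179*(-240)) = 114974*(-1/54318) - 336690/(-310 - 42960) = -57487/27159 - 336690/(-43270) = -57487/27159 - 336690*(-1/43270) = -57487/27159 + 33669/4327 = 665670122/117516993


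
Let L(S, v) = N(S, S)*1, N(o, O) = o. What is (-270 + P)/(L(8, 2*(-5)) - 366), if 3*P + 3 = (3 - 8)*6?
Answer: 281/358 ≈ 0.78492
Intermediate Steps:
P = -11 (P = -1 + ((3 - 8)*6)/3 = -1 + (-5*6)/3 = -1 + (⅓)*(-30) = -1 - 10 = -11)
L(S, v) = S (L(S, v) = S*1 = S)
(-270 + P)/(L(8, 2*(-5)) - 366) = (-270 - 11)/(8 - 366) = -281/(-358) = -281*(-1/358) = 281/358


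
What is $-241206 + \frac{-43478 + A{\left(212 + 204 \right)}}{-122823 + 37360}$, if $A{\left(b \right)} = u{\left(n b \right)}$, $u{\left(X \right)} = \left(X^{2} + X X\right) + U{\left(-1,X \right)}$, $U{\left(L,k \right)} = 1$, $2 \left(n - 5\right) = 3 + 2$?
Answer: $- \frac{20633613701}{85463} \approx -2.4143 \cdot 10^{5}$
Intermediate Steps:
$n = \frac{15}{2}$ ($n = 5 + \frac{3 + 2}{2} = 5 + \frac{1}{2} \cdot 5 = 5 + \frac{5}{2} = \frac{15}{2} \approx 7.5$)
$u{\left(X \right)} = 1 + 2 X^{2}$ ($u{\left(X \right)} = \left(X^{2} + X X\right) + 1 = \left(X^{2} + X^{2}\right) + 1 = 2 X^{2} + 1 = 1 + 2 X^{2}$)
$A{\left(b \right)} = 1 + \frac{225 b^{2}}{2}$ ($A{\left(b \right)} = 1 + 2 \left(\frac{15 b}{2}\right)^{2} = 1 + 2 \frac{225 b^{2}}{4} = 1 + \frac{225 b^{2}}{2}$)
$-241206 + \frac{-43478 + A{\left(212 + 204 \right)}}{-122823 + 37360} = -241206 + \frac{-43478 + \left(1 + \frac{225 \left(212 + 204\right)^{2}}{2}\right)}{-122823 + 37360} = -241206 + \frac{-43478 + \left(1 + \frac{225 \cdot 416^{2}}{2}\right)}{-85463} = -241206 + \left(-43478 + \left(1 + \frac{225}{2} \cdot 173056\right)\right) \left(- \frac{1}{85463}\right) = -241206 + \left(-43478 + \left(1 + 19468800\right)\right) \left(- \frac{1}{85463}\right) = -241206 + \left(-43478 + 19468801\right) \left(- \frac{1}{85463}\right) = -241206 + 19425323 \left(- \frac{1}{85463}\right) = -241206 - \frac{19425323}{85463} = - \frac{20633613701}{85463}$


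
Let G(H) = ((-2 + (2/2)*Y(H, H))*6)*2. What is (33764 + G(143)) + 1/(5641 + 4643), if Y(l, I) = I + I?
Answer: 382276849/10284 ≈ 37172.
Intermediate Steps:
Y(l, I) = 2*I
G(H) = -24 + 24*H (G(H) = ((-2 + (2/2)*(2*H))*6)*2 = ((-2 + (2*(1/2))*(2*H))*6)*2 = ((-2 + 1*(2*H))*6)*2 = ((-2 + 2*H)*6)*2 = (-12 + 12*H)*2 = -24 + 24*H)
(33764 + G(143)) + 1/(5641 + 4643) = (33764 + (-24 + 24*143)) + 1/(5641 + 4643) = (33764 + (-24 + 3432)) + 1/10284 = (33764 + 3408) + 1/10284 = 37172 + 1/10284 = 382276849/10284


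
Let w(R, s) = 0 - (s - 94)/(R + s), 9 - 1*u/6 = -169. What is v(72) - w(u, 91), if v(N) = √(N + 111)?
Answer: -3/1159 + √183 ≈ 13.525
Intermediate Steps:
u = 1068 (u = 54 - 6*(-169) = 54 + 1014 = 1068)
v(N) = √(111 + N)
w(R, s) = -(-94 + s)/(R + s) (w(R, s) = 0 - (-94 + s)/(R + s) = -(-94 + s)/(R + s))
v(72) - w(u, 91) = √(111 + 72) - (94 - 1*91)/(1068 + 91) = √183 - (94 - 91)/1159 = √183 - 3/1159 = -3/1159 + √183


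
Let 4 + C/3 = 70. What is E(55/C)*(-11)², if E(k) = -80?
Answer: -9680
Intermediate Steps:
C = 198 (C = -12 + 3*70 = -12 + 210 = 198)
E(55/C)*(-11)² = -80*(-11)² = -80*121 = -9680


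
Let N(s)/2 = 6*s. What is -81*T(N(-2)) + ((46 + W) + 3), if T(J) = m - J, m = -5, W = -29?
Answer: -1519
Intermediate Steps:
N(s) = 12*s (N(s) = 2*(6*s) = 12*s)
T(J) = -5 - J
-81*T(N(-2)) + ((46 + W) + 3) = -81*(-5 - 12*(-2)) + ((46 - 29) + 3) = -81*(-5 - 1*(-24)) + (17 + 3) = -81*(-5 + 24) + 20 = -81*19 + 20 = -1539 + 20 = -1519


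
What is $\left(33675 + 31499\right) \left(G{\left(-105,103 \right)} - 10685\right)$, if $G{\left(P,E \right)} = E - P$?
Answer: $-682827998$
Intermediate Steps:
$\left(33675 + 31499\right) \left(G{\left(-105,103 \right)} - 10685\right) = \left(33675 + 31499\right) \left(\left(103 - -105\right) - 10685\right) = 65174 \left(\left(103 + 105\right) - 10685\right) = 65174 \left(208 - 10685\right) = 65174 \left(-10477\right) = -682827998$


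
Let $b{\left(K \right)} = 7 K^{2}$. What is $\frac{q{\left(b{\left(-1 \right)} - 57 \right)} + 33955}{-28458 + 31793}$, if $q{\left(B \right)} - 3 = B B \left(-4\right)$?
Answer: $\frac{23958}{3335} \approx 7.1838$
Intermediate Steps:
$q{\left(B \right)} = 3 - 4 B^{2}$ ($q{\left(B \right)} = 3 + B B \left(-4\right) = 3 + B^{2} \left(-4\right) = 3 - 4 B^{2}$)
$\frac{q{\left(b{\left(-1 \right)} - 57 \right)} + 33955}{-28458 + 31793} = \frac{\left(3 - 4 \left(7 \left(-1\right)^{2} - 57\right)^{2}\right) + 33955}{-28458 + 31793} = \frac{\left(3 - 4 \left(7 \cdot 1 - 57\right)^{2}\right) + 33955}{3335} = \left(\left(3 - 4 \left(7 - 57\right)^{2}\right) + 33955\right) \frac{1}{3335} = \left(\left(3 - 4 \left(-50\right)^{2}\right) + 33955\right) \frac{1}{3335} = \left(\left(3 - 10000\right) + 33955\right) \frac{1}{3335} = \left(-9997 + 33955\right) \frac{1}{3335} = 23958 \cdot \frac{1}{3335} = \frac{23958}{3335}$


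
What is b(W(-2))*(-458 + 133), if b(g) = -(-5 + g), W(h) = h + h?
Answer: -2925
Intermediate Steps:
W(h) = 2*h
b(g) = 5 - g
b(W(-2))*(-458 + 133) = (5 - 2*(-2))*(-458 + 133) = (5 - 1*(-4))*(-325) = (5 + 4)*(-325) = 9*(-325) = -2925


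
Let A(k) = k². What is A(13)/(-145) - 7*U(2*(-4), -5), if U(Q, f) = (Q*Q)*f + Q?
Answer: 332751/145 ≈ 2294.8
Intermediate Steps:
U(Q, f) = Q + f*Q² (U(Q, f) = Q²*f + Q = f*Q² + Q = Q + f*Q²)
A(13)/(-145) - 7*U(2*(-4), -5) = 13²/(-145) - 7*2*(-4)*(1 + (2*(-4))*(-5)) = 169*(-1/145) - (-56)*(1 - 8*(-5)) = -169/145 - (-56)*(1 + 40) = -169/145 - (-56)*41 = -169/145 - 7*(-328) = -169/145 + 2296 = 332751/145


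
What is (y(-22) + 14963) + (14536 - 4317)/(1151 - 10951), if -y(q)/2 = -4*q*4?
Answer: 139727981/9800 ≈ 14258.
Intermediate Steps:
y(q) = 32*q (y(q) = -2*(-4*q)*4 = -(-32)*q = 32*q)
(y(-22) + 14963) + (14536 - 4317)/(1151 - 10951) = (32*(-22) + 14963) + (14536 - 4317)/(1151 - 10951) = (-704 + 14963) + 10219/(-9800) = 14259 + 10219*(-1/9800) = 14259 - 10219/9800 = 139727981/9800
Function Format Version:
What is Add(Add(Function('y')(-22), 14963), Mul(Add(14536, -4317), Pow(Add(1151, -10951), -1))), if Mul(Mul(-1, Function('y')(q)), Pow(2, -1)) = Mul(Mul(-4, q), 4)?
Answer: Rational(139727981, 9800) ≈ 14258.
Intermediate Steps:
Function('y')(q) = Mul(32, q) (Function('y')(q) = Mul(-2, Mul(Mul(-4, q), 4)) = Mul(-2, Mul(-16, q)) = Mul(32, q))
Add(Add(Function('y')(-22), 14963), Mul(Add(14536, -4317), Pow(Add(1151, -10951), -1))) = Add(Add(Mul(32, -22), 14963), Mul(Add(14536, -4317), Pow(Add(1151, -10951), -1))) = Add(Add(-704, 14963), Mul(10219, Pow(-9800, -1))) = Add(14259, Mul(10219, Rational(-1, 9800))) = Add(14259, Rational(-10219, 9800)) = Rational(139727981, 9800)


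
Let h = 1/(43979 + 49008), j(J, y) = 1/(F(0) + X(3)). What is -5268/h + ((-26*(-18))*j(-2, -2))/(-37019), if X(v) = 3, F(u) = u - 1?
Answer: -18133961347038/37019 ≈ -4.8986e+8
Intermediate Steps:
F(u) = -1 + u
j(J, y) = 1/2 (j(J, y) = 1/((-1 + 0) + 3) = 1/(-1 + 3) = 1/2)
h = 1/92987 ≈ 1.0754e-5
-5268/h + ((-26*(-18))*j(-2, -2))/(-37019) = -5268/1/92987 + (-26*(-18)*(1/2))/(-37019) = -5268*92987 + (468*(1/2))*(-1/37019) = -489855516 + 234*(-1/37019) = -489855516 - 234/37019 = -18133961347038/37019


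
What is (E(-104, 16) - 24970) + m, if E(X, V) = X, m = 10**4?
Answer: -15074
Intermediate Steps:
m = 10000
(E(-104, 16) - 24970) + m = (-104 - 24970) + 10000 = -25074 + 10000 = -15074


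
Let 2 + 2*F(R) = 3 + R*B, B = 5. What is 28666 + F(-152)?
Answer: 56573/2 ≈ 28287.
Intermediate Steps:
F(R) = ½ + 5*R/2 (F(R) = -1 + (3 + R*5)/2 = -1 + (3 + 5*R)/2 = -1 + (3/2 + 5*R/2) = ½ + 5*R/2)
28666 + F(-152) = 28666 + (½ + (5/2)*(-152)) = 28666 + (½ - 380) = 28666 - 759/2 = 56573/2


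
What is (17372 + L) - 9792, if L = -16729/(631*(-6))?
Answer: 28714609/3786 ≈ 7584.4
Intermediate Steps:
L = 16729/3786 (L = -16729/(-3786) = -16729*(-1/3786) = 16729/3786 ≈ 4.4186)
(17372 + L) - 9792 = (17372 + 16729/3786) - 9792 = 65787121/3786 - 9792 = 28714609/3786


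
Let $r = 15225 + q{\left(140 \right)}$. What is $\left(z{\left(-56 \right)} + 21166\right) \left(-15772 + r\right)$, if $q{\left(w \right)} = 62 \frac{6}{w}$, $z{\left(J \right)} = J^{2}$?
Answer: $- \frac{463001704}{35} \approx -1.3229 \cdot 10^{7}$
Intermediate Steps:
$q{\left(w \right)} = \frac{372}{w}$
$r = \frac{532968}{35}$ ($r = 15225 + \frac{372}{140} = 15225 + 372 \cdot \frac{1}{140} = 15225 + \frac{93}{35} = \frac{532968}{35} \approx 15228.0$)
$\left(z{\left(-56 \right)} + 21166\right) \left(-15772 + r\right) = \left(\left(-56\right)^{2} + 21166\right) \left(-15772 + \frac{532968}{35}\right) = \left(3136 + 21166\right) \left(- \frac{19052}{35}\right) = 24302 \left(- \frac{19052}{35}\right) = - \frac{463001704}{35}$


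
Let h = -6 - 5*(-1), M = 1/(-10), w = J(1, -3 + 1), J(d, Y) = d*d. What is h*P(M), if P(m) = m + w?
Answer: -9/10 ≈ -0.90000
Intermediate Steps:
J(d, Y) = d²
w = 1 (w = 1² = 1)
M = -⅒ ≈ -0.10000
h = -1 (h = -6 + 5 = -1)
P(m) = 1 + m (P(m) = m + 1 = 1 + m)
h*P(M) = -(1 - ⅒) = -1*9/10 = -9/10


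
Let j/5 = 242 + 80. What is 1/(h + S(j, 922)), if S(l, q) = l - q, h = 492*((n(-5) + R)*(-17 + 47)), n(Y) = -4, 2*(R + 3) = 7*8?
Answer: 1/310648 ≈ 3.2191e-6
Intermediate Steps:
R = 25 (R = -3 + (7*8)/2 = -3 + (1/2)*56 = -3 + 28 = 25)
h = 309960 (h = 492*((-4 + 25)*(-17 + 47)) = 492*(21*30) = 492*630 = 309960)
j = 1610 (j = 5*(242 + 80) = 5*322 = 1610)
1/(h + S(j, 922)) = 1/(309960 + (1610 - 1*922)) = 1/(309960 + (1610 - 922)) = 1/(309960 + 688) = 1/310648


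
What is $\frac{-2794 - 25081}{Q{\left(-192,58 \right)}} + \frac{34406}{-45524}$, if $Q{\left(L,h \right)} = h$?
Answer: $- \frac{158872131}{330049} \approx -481.36$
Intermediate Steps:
$\frac{-2794 - 25081}{Q{\left(-192,58 \right)}} + \frac{34406}{-45524} = \frac{-2794 - 25081}{58} + \frac{34406}{-45524} = \left(-27875\right) \frac{1}{58} + 34406 \left(- \frac{1}{45524}\right) = - \frac{27875}{58} - \frac{17203}{22762} = - \frac{158872131}{330049}$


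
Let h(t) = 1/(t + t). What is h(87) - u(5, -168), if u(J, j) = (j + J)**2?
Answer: -4623005/174 ≈ -26569.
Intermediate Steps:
h(t) = 1/(2*t)
u(J, j) = (J + j)**2
h(87) - u(5, -168) = (1/2)/87 - (5 - 168)**2 = (1/2)*(1/87) - 1*(-163)**2 = 1/174 - 1*26569 = 1/174 - 26569 = -4623005/174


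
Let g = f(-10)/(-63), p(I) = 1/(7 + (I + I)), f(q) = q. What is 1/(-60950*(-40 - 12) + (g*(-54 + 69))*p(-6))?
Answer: 21/66557390 ≈ 3.1552e-7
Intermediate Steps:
p(I) = 1/(7 + 2*I)
g = 10/63 (g = -10/(-63) = -10*(-1/63) = 10/63 ≈ 0.15873)
1/(-60950*(-40 - 12) + (g*(-54 + 69))*p(-6)) = 1/(-60950*(-40 - 12) + (10*(-54 + 69)/63)/(7 + 2*(-6))) = 1/(-60950*(-52) + ((10/63)*15)/(7 - 12)) = 1/(3169400 + (50/21)/(-5)) = 1/(3169400 + (50/21)*(-1/5)) = 1/(3169400 - 10/21) = 1/(66557390/21) = 21/66557390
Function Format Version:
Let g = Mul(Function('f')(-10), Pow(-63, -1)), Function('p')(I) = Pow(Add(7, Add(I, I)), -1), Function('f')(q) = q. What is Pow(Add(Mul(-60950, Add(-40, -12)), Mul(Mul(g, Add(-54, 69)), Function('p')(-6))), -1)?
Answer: Rational(21, 66557390) ≈ 3.1552e-7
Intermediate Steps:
Function('p')(I) = Pow(Add(7, Mul(2, I)), -1)
g = Rational(10, 63) (g = Mul(-10, Pow(-63, -1)) = Mul(-10, Rational(-1, 63)) = Rational(10, 63) ≈ 0.15873)
Pow(Add(Mul(-60950, Add(-40, -12)), Mul(Mul(g, Add(-54, 69)), Function('p')(-6))), -1) = Pow(Add(Mul(-60950, Add(-40, -12)), Mul(Mul(Rational(10, 63), Add(-54, 69)), Pow(Add(7, Mul(2, -6)), -1))), -1) = Pow(Add(Mul(-60950, -52), Mul(Mul(Rational(10, 63), 15), Pow(Add(7, -12), -1))), -1) = Pow(Add(3169400, Mul(Rational(50, 21), Pow(-5, -1))), -1) = Pow(Add(3169400, Mul(Rational(50, 21), Rational(-1, 5))), -1) = Pow(Add(3169400, Rational(-10, 21)), -1) = Pow(Rational(66557390, 21), -1) = Rational(21, 66557390)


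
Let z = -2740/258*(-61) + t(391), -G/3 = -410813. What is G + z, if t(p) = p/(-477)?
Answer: 25291827146/20511 ≈ 1.2331e+6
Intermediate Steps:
t(p) = -p/477 (t(p) = p*(-1/477) = -p/477)
G = 1232439 (G = -3*(-410813) = 1232439)
z = 13270817/20511 (z = -2740/258*(-61) - 1/477*391 = -2740*1/258*(-61) - 391/477 = -1370/129*(-61) - 391/477 = 83570/129 - 391/477 = 13270817/20511 ≈ 647.01)
G + z = 1232439 + 13270817/20511 = 25291827146/20511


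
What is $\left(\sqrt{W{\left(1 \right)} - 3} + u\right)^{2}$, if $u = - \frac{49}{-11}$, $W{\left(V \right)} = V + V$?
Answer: $\frac{2280}{121} + \frac{98 i}{11} \approx 18.843 + 8.9091 i$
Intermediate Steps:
$W{\left(V \right)} = 2 V$
$u = \frac{49}{11}$ ($u = \left(-49\right) \left(- \frac{1}{11}\right) = \frac{49}{11} \approx 4.4545$)
$\left(\sqrt{W{\left(1 \right)} - 3} + u\right)^{2} = \left(\sqrt{2 \cdot 1 - 3} + \frac{49}{11}\right)^{2} = \left(\sqrt{2 - 3} + \frac{49}{11}\right)^{2} = \left(\sqrt{-1} + \frac{49}{11}\right)^{2} = \left(i + \frac{49}{11}\right)^{2} = \left(\frac{49}{11} + i\right)^{2}$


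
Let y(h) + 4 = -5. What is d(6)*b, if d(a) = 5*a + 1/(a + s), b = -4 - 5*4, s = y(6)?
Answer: -712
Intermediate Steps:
y(h) = -9 (y(h) = -4 - 5 = -9)
s = -9
b = -24 (b = -4 - 20 = -24)
d(a) = 1/(-9 + a) + 5*a (d(a) = 5*a + 1/(a - 9) = 5*a + 1/(-9 + a) = 1/(-9 + a) + 5*a)
d(6)*b = ((1 - 45*6 + 5*6²)/(-9 + 6))*(-24) = ((1 - 270 + 5*36)/(-3))*(-24) = -(1 - 270 + 180)/3*(-24) = -⅓*(-89)*(-24) = (89/3)*(-24) = -712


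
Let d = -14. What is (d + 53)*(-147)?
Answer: -5733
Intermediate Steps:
(d + 53)*(-147) = (-14 + 53)*(-147) = 39*(-147) = -5733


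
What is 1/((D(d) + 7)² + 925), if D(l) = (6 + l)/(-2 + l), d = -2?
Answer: 1/961 ≈ 0.0010406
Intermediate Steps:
D(l) = (6 + l)/(-2 + l)
1/((D(d) + 7)² + 925) = 1/(((6 - 2)/(-2 - 2) + 7)² + 925) = 1/((4/(-4) + 7)² + 925) = 1/((-¼*4 + 7)² + 925) = 1/((-1 + 7)² + 925) = 1/(6² + 925) = 1/(36 + 925) = 1/961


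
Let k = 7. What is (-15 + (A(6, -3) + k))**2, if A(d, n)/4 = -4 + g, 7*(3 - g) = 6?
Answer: 11664/49 ≈ 238.04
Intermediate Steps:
g = 15/7 (g = 3 - 1/7*6 = 3 - 6/7 = 15/7 ≈ 2.1429)
A(d, n) = -52/7 (A(d, n) = 4*(-4 + 15/7) = 4*(-13/7) = -52/7)
(-15 + (A(6, -3) + k))**2 = (-15 + (-52/7 + 7))**2 = (-15 - 3/7)**2 = (-108/7)**2 = 11664/49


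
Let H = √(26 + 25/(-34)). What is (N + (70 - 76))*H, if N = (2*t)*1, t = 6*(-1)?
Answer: -9*√29206/17 ≈ -90.475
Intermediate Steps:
H = √29206/34 (H = √(26 + 25*(-1/34)) = √(26 - 25/34) = √(859/34) = √29206/34 ≈ 5.0264)
t = -6
N = -12 (N = (2*(-6))*1 = -12*1 = -12)
(N + (70 - 76))*H = (-12 + (70 - 76))*(√29206/34) = (-12 - 6)*(√29206/34) = -9*√29206/17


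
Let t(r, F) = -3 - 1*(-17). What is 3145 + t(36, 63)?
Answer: 3159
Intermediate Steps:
t(r, F) = 14 (t(r, F) = -3 + 17 = 14)
3145 + t(36, 63) = 3145 + 14 = 3159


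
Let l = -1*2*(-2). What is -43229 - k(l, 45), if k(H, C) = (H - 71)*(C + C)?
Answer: -37199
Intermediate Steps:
l = 4 (l = -2*(-2) = 4)
k(H, C) = 2*C*(-71 + H) (k(H, C) = (-71 + H)*(2*C) = 2*C*(-71 + H))
-43229 - k(l, 45) = -43229 - 2*45*(-71 + 4) = -43229 - 2*45*(-67) = -43229 - 1*(-6030) = -43229 + 6030 = -37199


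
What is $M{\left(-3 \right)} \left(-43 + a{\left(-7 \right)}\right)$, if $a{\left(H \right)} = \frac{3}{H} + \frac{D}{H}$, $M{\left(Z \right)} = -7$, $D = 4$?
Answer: $308$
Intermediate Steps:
$a{\left(H \right)} = \frac{7}{H}$ ($a{\left(H \right)} = \frac{3}{H} + \frac{4}{H} = \frac{7}{H}$)
$M{\left(-3 \right)} \left(-43 + a{\left(-7 \right)}\right) = - 7 \left(-43 + \frac{7}{-7}\right) = - 7 \left(-43 + 7 \left(- \frac{1}{7}\right)\right) = - 7 \left(-43 - 1\right) = \left(-7\right) \left(-44\right) = 308$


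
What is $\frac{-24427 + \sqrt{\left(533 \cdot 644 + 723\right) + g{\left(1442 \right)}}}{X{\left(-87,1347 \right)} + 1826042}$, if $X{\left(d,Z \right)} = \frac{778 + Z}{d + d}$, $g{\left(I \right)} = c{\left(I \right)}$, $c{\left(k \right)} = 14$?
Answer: $- \frac{4250298}{317729183} + \frac{522 \sqrt{38221}}{317729183} \approx -0.013056$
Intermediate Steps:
$g{\left(I \right)} = 14$
$X{\left(d,Z \right)} = \frac{778 + Z}{2 d}$
$\frac{-24427 + \sqrt{\left(533 \cdot 644 + 723\right) + g{\left(1442 \right)}}}{X{\left(-87,1347 \right)} + 1826042} = \frac{-24427 + \sqrt{\left(533 \cdot 644 + 723\right) + 14}}{\frac{778 + 1347}{2 \left(-87\right)} + 1826042} = \frac{-24427 + \sqrt{\left(343252 + 723\right) + 14}}{\frac{1}{2} \left(- \frac{1}{87}\right) 2125 + 1826042} = \frac{-24427 + \sqrt{343975 + 14}}{- \frac{2125}{174} + 1826042} = \frac{-24427 + \sqrt{343989}}{\frac{317729183}{174}} = \left(-24427 + 3 \sqrt{38221}\right) \frac{174}{317729183} = - \frac{4250298}{317729183} + \frac{522 \sqrt{38221}}{317729183}$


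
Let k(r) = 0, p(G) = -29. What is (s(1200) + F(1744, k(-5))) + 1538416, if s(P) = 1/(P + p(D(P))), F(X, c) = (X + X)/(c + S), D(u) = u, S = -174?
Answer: 156727164695/101877 ≈ 1.5384e+6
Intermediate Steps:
F(X, c) = 2*X/(-174 + c) (F(X, c) = (X + X)/(c - 174) = (2*X)/(-174 + c) = 2*X/(-174 + c))
s(P) = 1/(-29 + P) (s(P) = 1/(P - 29) = 1/(-29 + P))
(s(1200) + F(1744, k(-5))) + 1538416 = (1/(-29 + 1200) + 2*1744/(-174 + 0)) + 1538416 = (1/1171 + 2*1744/(-174)) + 1538416 = (1/1171 + 2*1744*(-1/174)) + 1538416 = (1/1171 - 1744/87) + 1538416 = -2042137/101877 + 1538416 = 156727164695/101877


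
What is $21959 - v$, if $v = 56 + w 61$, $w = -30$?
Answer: $23733$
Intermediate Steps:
$v = -1774$ ($v = 56 - 1830 = -1774$)
$21959 - v = 21959 - -1774 = 21959 + 1774 = 23733$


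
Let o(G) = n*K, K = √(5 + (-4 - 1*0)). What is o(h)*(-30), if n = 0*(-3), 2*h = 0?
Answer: 0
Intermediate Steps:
h = 0 (h = (½)*0 = 0)
K = 1 (K = √(5 + (-4 + 0)) = √(5 - 4) = √1 = 1)
n = 0
o(G) = 0 (o(G) = 0*1 = 0)
o(h)*(-30) = 0*(-30) = 0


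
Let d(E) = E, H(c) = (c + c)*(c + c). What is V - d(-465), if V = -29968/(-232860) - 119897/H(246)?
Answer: 2182500056011/4697251920 ≈ 464.63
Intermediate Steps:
H(c) = 4*c² (H(c) = (2*c)*(2*c) = 4*c²)
V = -1722086789/4697251920 (V = -29968/(-232860) - 119897/(4*246²) = -29968*(-1/232860) - 119897/(4*60516) = 7492/58215 - 119897/242064 = -1722086789/4697251920 ≈ -0.36662)
V - d(-465) = -1722086789/4697251920 - 1*(-465) = -1722086789/4697251920 + 465 = 2182500056011/4697251920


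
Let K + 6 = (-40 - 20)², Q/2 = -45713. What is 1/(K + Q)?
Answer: -1/87832 ≈ -1.1385e-5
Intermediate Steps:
Q = -91426 (Q = 2*(-45713) = -91426)
K = 3594 (K = -6 + (-40 - 20)² = -6 + (-60)² = -6 + 3600 = 3594)
1/(K + Q) = 1/(3594 - 91426) = 1/(-87832) = -1/87832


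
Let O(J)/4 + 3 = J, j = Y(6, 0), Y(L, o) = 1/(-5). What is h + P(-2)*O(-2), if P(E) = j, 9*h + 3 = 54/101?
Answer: 1129/303 ≈ 3.7261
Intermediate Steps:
h = -83/303 (h = -⅓ + (54/101)/9 = -⅓ + (54*(1/101))/9 = -⅓ + (⅑)*(54/101) = -⅓ + 6/101 = -83/303 ≈ -0.27393)
Y(L, o) = -⅕
j = -⅕ ≈ -0.20000
O(J) = -12 + 4*J
P(E) = -⅕
h + P(-2)*O(-2) = -83/303 - (-12 + 4*(-2))/5 = -83/303 - (-12 - 8)/5 = -83/303 - ⅕*(-20) = -83/303 + 4 = 1129/303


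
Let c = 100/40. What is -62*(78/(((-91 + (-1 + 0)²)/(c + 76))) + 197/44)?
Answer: 1300357/330 ≈ 3940.5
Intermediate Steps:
c = 5/2 (c = 100*(1/40) = 5/2 ≈ 2.5000)
-62*(78/(((-91 + (-1 + 0)²)/(c + 76))) + 197/44) = -62*(78/(((-91 + (-1 + 0)²)/(5/2 + 76))) + 197/44) = -62*(78/(((-91 + (-1)²)/(157/2))) + 197*(1/44)) = -62*(78/(((-91 + 1)*(2/157))) + 197/44) = -62*(78/((-90*2/157)) + 197/44) = -62*(78/(-180/157) + 197/44) = -62*(78*(-157/180) + 197/44) = -62*(-2041/30 + 197/44) = -62*(-41947/660) = 1300357/330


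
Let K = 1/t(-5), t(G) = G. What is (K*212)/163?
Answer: -212/815 ≈ -0.26012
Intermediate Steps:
K = -⅕ (K = 1/(-5) = -⅕ ≈ -0.20000)
(K*212)/163 = -⅕*212/163 = -212/5*1/163 = -212/815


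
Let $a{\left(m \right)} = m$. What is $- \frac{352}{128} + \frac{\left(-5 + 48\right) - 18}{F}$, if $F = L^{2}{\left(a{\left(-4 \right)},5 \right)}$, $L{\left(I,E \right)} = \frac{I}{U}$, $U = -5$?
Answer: $\frac{581}{16} \approx 36.313$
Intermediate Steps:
$L{\left(I,E \right)} = - \frac{I}{5}$ ($L{\left(I,E \right)} = \frac{I}{-5} = I \left(- \frac{1}{5}\right) = - \frac{I}{5}$)
$F = \frac{16}{25}$ ($F = \left(\left(- \frac{1}{5}\right) \left(-4\right)\right)^{2} = \left(\frac{4}{5}\right)^{2} = \frac{16}{25} \approx 0.64$)
$- \frac{352}{128} + \frac{\left(-5 + 48\right) - 18}{F} = - \frac{352}{128} + \frac{\left(-5 + 48\right) - 18}{\frac{16}{25}} = \left(-352\right) \frac{1}{128} + \left(43 - 18\right) \frac{25}{16} = - \frac{11}{4} + 25 \cdot \frac{25}{16} = - \frac{11}{4} + \frac{625}{16} = \frac{581}{16}$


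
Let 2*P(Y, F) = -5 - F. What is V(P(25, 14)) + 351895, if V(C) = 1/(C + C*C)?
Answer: 113662089/323 ≈ 3.5190e+5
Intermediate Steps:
P(Y, F) = -5/2 - F/2 (P(Y, F) = (-5 - F)/2 = -5/2 - F/2)
V(C) = 1/(C + C**2)
V(P(25, 14)) + 351895 = 1/((-5/2 - 1/2*14)*(1 + (-5/2 - 1/2*14))) + 351895 = 1/((-5/2 - 7)*(1 + (-5/2 - 7))) + 351895 = 1/((-19/2)*(1 - 19/2)) + 351895 = -2/(19*(-17/2)) + 351895 = -2/19*(-2/17) + 351895 = 4/323 + 351895 = 113662089/323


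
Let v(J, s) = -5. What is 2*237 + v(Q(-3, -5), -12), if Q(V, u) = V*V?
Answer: 469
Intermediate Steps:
Q(V, u) = V²
2*237 + v(Q(-3, -5), -12) = 2*237 - 5 = 474 - 5 = 469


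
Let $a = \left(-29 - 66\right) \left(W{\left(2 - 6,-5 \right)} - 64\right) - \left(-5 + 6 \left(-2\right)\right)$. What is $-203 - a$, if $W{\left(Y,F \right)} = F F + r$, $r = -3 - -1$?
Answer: $-4115$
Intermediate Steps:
$r = -2$ ($r = -3 + 1 = -2$)
$W{\left(Y,F \right)} = -2 + F^{2}$ ($W{\left(Y,F \right)} = F F - 2 = F^{2} - 2 = -2 + F^{2}$)
$a = 3912$ ($a = \left(-29 - 66\right) \left(\left(-2 + \left(-5\right)^{2}\right) - 64\right) - \left(-5 + 6 \left(-2\right)\right) = - 95 \left(\left(-2 + 25\right) - 64\right) - \left(-5 - 12\right) = - 95 \left(23 - 64\right) - -17 = \left(-95\right) \left(-41\right) + 17 = 3895 + 17 = 3912$)
$-203 - a = -203 - 3912 = -4115$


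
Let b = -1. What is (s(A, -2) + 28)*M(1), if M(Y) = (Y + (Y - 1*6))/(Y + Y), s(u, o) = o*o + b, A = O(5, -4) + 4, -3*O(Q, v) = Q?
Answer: -62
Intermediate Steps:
O(Q, v) = -Q/3
A = 7/3 (A = -⅓*5 + 4 = -5/3 + 4 = 7/3 ≈ 2.3333)
s(u, o) = -1 + o² (s(u, o) = o*o - 1 = o² - 1 = -1 + o²)
M(Y) = (-6 + 2*Y)/(2*Y) (M(Y) = (Y + (Y - 6))/((2*Y)) = (Y + (-6 + Y))*(1/(2*Y)) = (-6 + 2*Y)*(1/(2*Y)) = (-6 + 2*Y)/(2*Y))
(s(A, -2) + 28)*M(1) = ((-1 + (-2)²) + 28)*((-3 + 1)/1) = ((-1 + 4) + 28)*(1*(-2)) = (3 + 28)*(-2) = 31*(-2) = -62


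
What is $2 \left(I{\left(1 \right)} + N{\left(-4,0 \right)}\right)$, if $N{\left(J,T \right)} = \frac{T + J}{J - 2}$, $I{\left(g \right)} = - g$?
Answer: $- \frac{2}{3} \approx -0.66667$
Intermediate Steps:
$N{\left(J,T \right)} = \frac{J + T}{-2 + J}$
$2 \left(I{\left(1 \right)} + N{\left(-4,0 \right)}\right) = 2 \left(\left(-1\right) 1 + \frac{-4 + 0}{-2 - 4}\right) = 2 \left(-1 + \frac{1}{-6} \left(-4\right)\right) = 2 \left(-1 - - \frac{2}{3}\right) = 2 \left(-1 + \frac{2}{3}\right) = 2 \left(- \frac{1}{3}\right) = - \frac{2}{3}$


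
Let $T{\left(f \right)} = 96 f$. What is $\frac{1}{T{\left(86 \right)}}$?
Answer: $\frac{1}{8256} \approx 0.00012112$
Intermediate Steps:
$\frac{1}{T{\left(86 \right)}} = \frac{1}{96 \cdot 86} = \frac{1}{8256}$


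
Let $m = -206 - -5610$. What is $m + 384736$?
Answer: $390140$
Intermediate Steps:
$m = 5404$ ($m = -206 + 5610 = 5404$)
$m + 384736 = 5404 + 384736 = 390140$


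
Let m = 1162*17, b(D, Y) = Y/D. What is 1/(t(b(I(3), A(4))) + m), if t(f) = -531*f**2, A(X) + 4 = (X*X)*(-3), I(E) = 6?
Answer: -1/20130 ≈ -4.9677e-5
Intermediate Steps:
A(X) = -4 - 3*X**2 (A(X) = -4 + (X*X)*(-3) = -4 + X**2*(-3) = -4 - 3*X**2)
m = 19754
1/(t(b(I(3), A(4))) + m) = 1/(-531*(-4 - 3*4**2)**2/36 + 19754) = 1/(-531*(-4 - 3*16)**2/36 + 19754) = 1/(-531*(-4 - 48)**2/36 + 19754) = 1/(-531*(-52*1/6)**2 + 19754) = 1/(-531*(-26/3)**2 + 19754) = 1/(-531*676/9 + 19754) = 1/(-39884 + 19754) = 1/(-20130) = -1/20130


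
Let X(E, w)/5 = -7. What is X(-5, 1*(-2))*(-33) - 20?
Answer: 1135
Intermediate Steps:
X(E, w) = -35 (X(E, w) = 5*(-7) = -35)
X(-5, 1*(-2))*(-33) - 20 = -35*(-33) - 20 = 1155 - 20 = 1135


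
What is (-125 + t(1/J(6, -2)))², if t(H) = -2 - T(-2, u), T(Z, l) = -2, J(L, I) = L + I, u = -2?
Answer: 15625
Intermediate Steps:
J(L, I) = I + L
t(H) = 0 (t(H) = -2 - 1*(-2) = -2 + 2 = 0)
(-125 + t(1/J(6, -2)))² = (-125 + 0)² = (-125)² = 15625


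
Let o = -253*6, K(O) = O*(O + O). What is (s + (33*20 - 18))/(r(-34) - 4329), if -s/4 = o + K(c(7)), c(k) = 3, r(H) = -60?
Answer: -2214/1463 ≈ -1.5133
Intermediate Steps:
K(O) = 2*O² (K(O) = O*(2*O) = 2*O²)
o = -1518
s = 6000 (s = -4*(-1518 + 2*3²) = -4*(-1518 + 2*9) = -4*(-1518 + 18) = -4*(-1500) = 6000)
(s + (33*20 - 18))/(r(-34) - 4329) = (6000 + (33*20 - 18))/(-60 - 4329) = (6000 + (660 - 18))/(-4389) = (6000 + 642)*(-1/4389) = 6642*(-1/4389) = -2214/1463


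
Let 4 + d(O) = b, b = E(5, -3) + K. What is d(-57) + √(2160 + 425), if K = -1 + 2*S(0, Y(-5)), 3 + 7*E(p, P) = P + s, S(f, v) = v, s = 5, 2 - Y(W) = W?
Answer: 62/7 + √2585 ≈ 59.700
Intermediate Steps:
Y(W) = 2 - W
E(p, P) = 2/7 + P/7 (E(p, P) = -3/7 + (P + 5)/7 = -3/7 + (5 + P)/7 = -3/7 + (5/7 + P/7) = 2/7 + P/7)
K = 13 (K = -1 + 2*(2 - 1*(-5)) = -1 + 2*(2 + 5) = -1 + 2*7 = -1 + 14 = 13)
b = 90/7 (b = (2/7 + (⅐)*(-3)) + 13 = (2/7 - 3/7) + 13 = -⅐ + 13 = 90/7 ≈ 12.857)
d(O) = 62/7 (d(O) = -4 + 90/7 = 62/7)
d(-57) + √(2160 + 425) = 62/7 + √(2160 + 425) = 62/7 + √2585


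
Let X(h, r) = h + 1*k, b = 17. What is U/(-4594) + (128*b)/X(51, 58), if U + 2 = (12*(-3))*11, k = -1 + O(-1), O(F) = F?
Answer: 5008023/112553 ≈ 44.495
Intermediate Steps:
k = -2 (k = -1 - 1 = -2)
U = -398 (U = -2 + (12*(-3))*11 = -2 - 36*11 = -2 - 396 = -398)
X(h, r) = -2 + h (X(h, r) = h + 1*(-2) = h - 2 = -2 + h)
U/(-4594) + (128*b)/X(51, 58) = -398/(-4594) + (128*17)/(-2 + 51) = -398*(-1/4594) + 2176/49 = 199/2297 + 2176*(1/49) = 199/2297 + 2176/49 = 5008023/112553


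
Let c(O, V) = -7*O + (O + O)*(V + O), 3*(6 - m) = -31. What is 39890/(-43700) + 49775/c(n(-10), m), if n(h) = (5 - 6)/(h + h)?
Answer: 130506966503/3378010 ≈ 38634.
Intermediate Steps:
m = 49/3 (m = 6 - 1/3*(-31) = 6 + 31/3 = 49/3 ≈ 16.333)
n(h) = -1/(2*h)
c(O, V) = -7*O + 2*O*(O + V) (c(O, V) = -7*O + (2*O)*(O + V) = -7*O + 2*O*(O + V))
39890/(-43700) + 49775/c(n(-10), m) = 39890/(-43700) + 49775/(((-1/2/(-10))*(-7 + 2*(-1/2/(-10)) + 2*(49/3)))) = 39890*(-1/43700) + 49775/(((-1/2*(-1/10))*(-7 + 2*(-1/2*(-1/10)) + 98/3))) = -3989/4370 + 49775/(((-7 + 2*(1/20) + 98/3)/20)) = -3989/4370 + 49775/(((-7 + 1/10 + 98/3)/20)) = -3989/4370 + 49775/(((1/20)*(773/30))) = -3989/4370 + 49775/(773/600) = -3989/4370 + 49775*(600/773) = -3989/4370 + 29865000/773 = 130506966503/3378010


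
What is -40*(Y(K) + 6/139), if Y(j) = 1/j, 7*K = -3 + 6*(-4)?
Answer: 32440/3753 ≈ 8.6438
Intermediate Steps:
K = -27/7 (K = (-3 + 6*(-4))/7 = (-3 - 24)/7 = (1/7)*(-27) = -27/7 ≈ -3.8571)
-40*(Y(K) + 6/139) = -40*(1/(-27/7) + 6/139) = -40*(-7/27 + 6*(1/139)) = -40*(-7/27 + 6/139) = -40*(-811/3753) = 32440/3753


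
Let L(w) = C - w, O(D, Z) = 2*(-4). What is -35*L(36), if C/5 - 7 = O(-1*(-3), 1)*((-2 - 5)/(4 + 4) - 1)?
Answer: -2590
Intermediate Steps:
O(D, Z) = -8
C = 110 (C = 35 + 5*(-8*((-2 - 5)/(4 + 4) - 1)) = 35 + 5*(-8*(-7/8 - 1)) = 35 + 5*(-8*(-15/8)) = 35 + 5*15 = 35 + 75 = 110)
L(w) = 110 - w
-35*L(36) = -35*(110 - 1*36) = -35*(110 - 36) = -35*74 = -2590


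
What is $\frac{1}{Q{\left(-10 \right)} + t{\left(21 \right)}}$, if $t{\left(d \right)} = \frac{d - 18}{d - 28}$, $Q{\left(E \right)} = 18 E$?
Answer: $- \frac{7}{1263} \approx -0.0055424$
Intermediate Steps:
$t{\left(d \right)} = \frac{-18 + d}{-28 + d}$
$\frac{1}{Q{\left(-10 \right)} + t{\left(21 \right)}} = \frac{1}{18 \left(-10\right) + \frac{-18 + 21}{-28 + 21}} = \frac{1}{-180 + \frac{1}{-7} \cdot 3} = \frac{1}{-180 - \frac{3}{7}} = \frac{1}{- \frac{1263}{7}} = - \frac{7}{1263}$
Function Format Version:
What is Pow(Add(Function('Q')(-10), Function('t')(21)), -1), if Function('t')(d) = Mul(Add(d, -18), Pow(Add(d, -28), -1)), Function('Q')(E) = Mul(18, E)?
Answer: Rational(-7, 1263) ≈ -0.0055424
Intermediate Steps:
Function('t')(d) = Mul(Pow(Add(-28, d), -1), Add(-18, d)) (Function('t')(d) = Mul(Add(-18, d), Pow(Add(-28, d), -1)) = Mul(Pow(Add(-28, d), -1), Add(-18, d)))
Pow(Add(Function('Q')(-10), Function('t')(21)), -1) = Pow(Add(Mul(18, -10), Mul(Pow(Add(-28, 21), -1), Add(-18, 21))), -1) = Pow(Add(-180, Mul(Pow(-7, -1), 3)), -1) = Pow(Add(-180, Mul(Rational(-1, 7), 3)), -1) = Pow(Add(-180, Rational(-3, 7)), -1) = Pow(Rational(-1263, 7), -1) = Rational(-7, 1263)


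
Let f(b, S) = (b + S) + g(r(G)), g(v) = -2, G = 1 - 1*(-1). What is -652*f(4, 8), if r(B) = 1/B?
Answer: -6520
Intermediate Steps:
G = 2 (G = 1 + 1 = 2)
f(b, S) = -2 + S + b (f(b, S) = (b + S) - 2 = (S + b) - 2 = -2 + S + b)
-652*f(4, 8) = -652*(-2 + 8 + 4) = -652*10 = -6520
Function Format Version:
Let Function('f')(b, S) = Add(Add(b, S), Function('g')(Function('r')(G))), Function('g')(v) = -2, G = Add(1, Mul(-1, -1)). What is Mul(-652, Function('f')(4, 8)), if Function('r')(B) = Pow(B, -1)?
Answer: -6520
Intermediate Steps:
G = 2 (G = Add(1, 1) = 2)
Function('f')(b, S) = Add(-2, S, b) (Function('f')(b, S) = Add(Add(b, S), -2) = Add(Add(S, b), -2) = Add(-2, S, b))
Mul(-652, Function('f')(4, 8)) = Mul(-652, Add(-2, 8, 4)) = Mul(-652, 10) = -6520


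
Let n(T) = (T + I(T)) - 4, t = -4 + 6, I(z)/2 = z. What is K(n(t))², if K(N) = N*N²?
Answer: 64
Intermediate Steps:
I(z) = 2*z
t = 2
n(T) = -4 + 3*T (n(T) = (T + 2*T) - 4 = 3*T - 4 = -4 + 3*T)
K(N) = N³
K(n(t))² = ((-4 + 3*2)³)² = ((-4 + 6)³)² = (2³)² = 8² = 64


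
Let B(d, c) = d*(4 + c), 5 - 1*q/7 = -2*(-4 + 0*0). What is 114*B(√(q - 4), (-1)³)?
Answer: 1710*I ≈ 1710.0*I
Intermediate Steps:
q = -21 (q = 35 - (-14)*(-4 + 0*0) = 35 - (-14)*(-4 + 0) = 35 - (-14)*(-4) = 35 - 7*8 = 35 - 56 = -21)
114*B(√(q - 4), (-1)³) = 114*(√(-21 - 4)*(4 + (-1)³)) = 114*(√(-25)*(4 - 1)) = 114*((5*I)*3) = 114*(15*I) = 1710*I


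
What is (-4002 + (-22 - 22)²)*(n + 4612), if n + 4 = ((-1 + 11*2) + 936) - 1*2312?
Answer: -6720698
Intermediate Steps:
n = -1359 (n = -4 + (((-1 + 11*2) + 936) - 1*2312) = -4 + (((-1 + 22) + 936) - 2312) = -4 + ((21 + 936) - 2312) = -4 + (957 - 2312) = -4 - 1355 = -1359)
(-4002 + (-22 - 22)²)*(n + 4612) = (-4002 + (-22 - 22)²)*(-1359 + 4612) = (-4002 + (-44)²)*3253 = (-4002 + 1936)*3253 = -2066*3253 = -6720698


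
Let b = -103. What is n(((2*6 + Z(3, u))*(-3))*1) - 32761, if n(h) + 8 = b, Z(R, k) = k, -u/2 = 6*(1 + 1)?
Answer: -32872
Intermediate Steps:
u = -24 (u = -12*(1 + 1) = -12*2 = -2*12 = -24)
n(h) = -111 (n(h) = -8 - 103 = -111)
n(((2*6 + Z(3, u))*(-3))*1) - 32761 = -111 - 32761 = -32872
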